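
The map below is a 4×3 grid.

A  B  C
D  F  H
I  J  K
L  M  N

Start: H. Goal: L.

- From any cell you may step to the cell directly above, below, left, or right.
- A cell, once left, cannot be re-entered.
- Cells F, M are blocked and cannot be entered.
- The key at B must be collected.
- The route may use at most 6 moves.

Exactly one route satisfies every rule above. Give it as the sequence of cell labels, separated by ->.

H -> C -> B -> A -> D -> I -> L

The 6-move cap with required stops at B leaves no slack for detours.
Route from H: up 1 to C, left 2 to A, down 3 to L — 6 moves in all.
Check: all required cells visited; 6 ≤ 6 moves.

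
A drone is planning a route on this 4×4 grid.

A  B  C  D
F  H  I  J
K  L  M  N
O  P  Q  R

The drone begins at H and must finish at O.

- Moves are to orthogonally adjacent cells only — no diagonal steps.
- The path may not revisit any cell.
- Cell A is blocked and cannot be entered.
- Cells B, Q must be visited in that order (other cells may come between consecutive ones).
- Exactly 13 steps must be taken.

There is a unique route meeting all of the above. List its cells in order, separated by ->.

H -> B -> C -> D -> J -> I -> M -> N -> R -> Q -> P -> L -> K -> O

The waypoints must appear in the order B, Q, with no cell reused.
Route from H: up to B, 2× right (reaching D), down to J, left to I, down to M, right to N, down to R, 2× left (reaching P), up to L, left to K, down to O — 13 moves in all.
Check: order respected (B at step 1, Q at step 9); 13 moves as required.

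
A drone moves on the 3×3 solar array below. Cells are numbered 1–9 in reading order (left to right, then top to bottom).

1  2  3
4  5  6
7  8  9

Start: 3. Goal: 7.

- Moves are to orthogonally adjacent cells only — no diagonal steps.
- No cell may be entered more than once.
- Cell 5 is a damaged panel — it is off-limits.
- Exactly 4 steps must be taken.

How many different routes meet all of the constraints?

2

Need simple routes of exactly 4 moves from 3 to 7 (Manhattan distance 4, so 0 moves are spent on a detour and 0 undoing it).
Enumerating: 3 6 9 8 7 | 3 2 1 4 7.
That gives 2 routes.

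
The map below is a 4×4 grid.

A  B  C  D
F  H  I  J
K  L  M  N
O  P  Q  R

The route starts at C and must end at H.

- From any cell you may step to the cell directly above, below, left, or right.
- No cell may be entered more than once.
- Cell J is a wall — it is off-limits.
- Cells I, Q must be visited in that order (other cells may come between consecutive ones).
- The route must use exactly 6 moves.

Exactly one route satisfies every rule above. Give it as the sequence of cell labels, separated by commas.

C, I, M, Q, P, L, H

The waypoints must appear in the order I, Q, with no cell reused.
Route from C: down 3 to Q, left 1 to P, up 2 to H — 6 moves in all.
Check: order respected (I at step 1, Q at step 3); 6 moves as required.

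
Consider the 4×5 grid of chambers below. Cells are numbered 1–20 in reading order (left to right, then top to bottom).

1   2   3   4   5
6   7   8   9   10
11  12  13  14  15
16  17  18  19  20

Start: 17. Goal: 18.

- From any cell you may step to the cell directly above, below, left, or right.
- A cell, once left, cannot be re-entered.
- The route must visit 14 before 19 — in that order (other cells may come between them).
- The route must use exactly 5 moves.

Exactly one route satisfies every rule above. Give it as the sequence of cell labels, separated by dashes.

17 - 12 - 13 - 14 - 19 - 18

The waypoints must appear in the order 14, 19, with no cell reused.
Route from 17: up 1 to 12, right 2 to 14, down 1 to 19, left 1 to 18 — 5 moves in all.
Check: order respected (14 at step 3, 19 at step 4); 5 moves as required.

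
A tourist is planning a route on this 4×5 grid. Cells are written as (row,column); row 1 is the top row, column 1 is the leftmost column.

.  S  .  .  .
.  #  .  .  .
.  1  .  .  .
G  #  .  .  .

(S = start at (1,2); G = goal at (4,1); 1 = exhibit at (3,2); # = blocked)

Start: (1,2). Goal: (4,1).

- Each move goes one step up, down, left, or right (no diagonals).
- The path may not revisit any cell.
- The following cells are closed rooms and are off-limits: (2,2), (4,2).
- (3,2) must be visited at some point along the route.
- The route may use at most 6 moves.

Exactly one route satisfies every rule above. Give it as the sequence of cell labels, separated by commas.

(1,2), (1,3), (2,3), (3,3), (3,2), (3,1), (4,1)

The 6-move cap with required stops at (3,2) leaves no slack for detours.
Route from (1,2): right to (1,3), 2× down (reaching (3,3)), 2× left (reaching (3,1)), down to (4,1) — 6 moves in all.
Check: all required cells visited; 6 ≤ 6 moves.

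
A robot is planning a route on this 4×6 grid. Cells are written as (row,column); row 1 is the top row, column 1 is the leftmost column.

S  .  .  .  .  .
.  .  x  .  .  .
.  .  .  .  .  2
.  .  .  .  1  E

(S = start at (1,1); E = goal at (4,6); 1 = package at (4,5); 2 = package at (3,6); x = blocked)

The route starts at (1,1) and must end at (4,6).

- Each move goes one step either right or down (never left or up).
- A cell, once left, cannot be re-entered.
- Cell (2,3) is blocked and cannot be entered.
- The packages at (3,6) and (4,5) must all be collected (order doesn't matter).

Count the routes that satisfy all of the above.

0

A right/down-only route from (1,1) to (4,6) makes exactly 3 down-moves and 5 right-moves in some order.
With no other constraints that would be C(8,3) = 56 routes.
(4,5) is below but to the left of (3,6): going (3,6) → (4,5) would need a leftward move and (4,5) → (3,6) an upward move, so no right/down-only route can visit both required cells.
No route satisfies every constraint, so the count is 0.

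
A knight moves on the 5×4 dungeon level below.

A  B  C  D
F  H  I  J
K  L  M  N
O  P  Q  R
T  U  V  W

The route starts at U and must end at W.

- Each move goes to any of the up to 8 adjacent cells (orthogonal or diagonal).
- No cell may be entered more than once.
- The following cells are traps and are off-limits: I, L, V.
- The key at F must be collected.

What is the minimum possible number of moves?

7

Any route passes through F somewhere between U and W. Summing Chebyshev distances along the two legs (U → F → W) gives a lower bound of 3 + 3 = 6 moves.
That bound ignores the blocked cells. Measuring each leg by the fewest moves that actually steer around them (U→F: 3; F→W: 4) raises the lower bound to 7.
A route of 7 moves exists: U → O → K → F → H → M → Q → W.
Since 7 matches that lower bound, it is optimal.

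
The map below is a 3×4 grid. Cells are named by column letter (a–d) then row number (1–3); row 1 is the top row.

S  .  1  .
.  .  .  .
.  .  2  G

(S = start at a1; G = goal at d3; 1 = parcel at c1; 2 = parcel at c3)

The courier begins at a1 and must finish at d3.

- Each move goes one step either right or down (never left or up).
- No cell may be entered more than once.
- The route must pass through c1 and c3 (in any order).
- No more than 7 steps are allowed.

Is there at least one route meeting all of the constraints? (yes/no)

One route that works: a1 → b1 → c1 → c2 → c3 → d3.

yes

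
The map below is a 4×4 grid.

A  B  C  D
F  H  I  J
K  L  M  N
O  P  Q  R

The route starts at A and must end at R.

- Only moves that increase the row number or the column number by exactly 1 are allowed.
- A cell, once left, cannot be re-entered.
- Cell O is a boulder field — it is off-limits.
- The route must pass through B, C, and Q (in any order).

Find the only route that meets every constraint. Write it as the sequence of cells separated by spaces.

A B C I M Q R

Moves only go right or down, so the column and row indices never decrease.
Route from A: 2× right (reaching C), 3× down (reaching Q), right to R — 6 moves in all.
Check: all required cells visited.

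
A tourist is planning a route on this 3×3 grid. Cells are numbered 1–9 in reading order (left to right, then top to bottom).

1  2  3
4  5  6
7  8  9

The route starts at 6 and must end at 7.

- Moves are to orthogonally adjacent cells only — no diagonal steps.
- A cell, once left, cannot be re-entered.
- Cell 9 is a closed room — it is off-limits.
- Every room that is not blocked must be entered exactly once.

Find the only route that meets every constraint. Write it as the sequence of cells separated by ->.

6 -> 3 -> 2 -> 1 -> 4 -> 5 -> 8 -> 7

Need to visit all 8 open cells exactly once, starting at 6 and ending at 7.
Cell 3 has only two open neighbours (6 and 2), so the path must pass straight through it: one of those is the cell it's entered from and the other is where it exits.
Route from 6: up to 3, 2× left (reaching 1), down to 4, right to 5, down to 8, left to 7 — 7 moves in all.
Check: all 8 open cells covered.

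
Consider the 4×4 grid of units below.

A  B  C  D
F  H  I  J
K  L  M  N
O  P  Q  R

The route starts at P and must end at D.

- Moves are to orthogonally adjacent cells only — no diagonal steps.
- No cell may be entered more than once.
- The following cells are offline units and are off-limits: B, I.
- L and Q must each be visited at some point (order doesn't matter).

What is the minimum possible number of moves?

7

Any route passes through L and Q in some order between P and D. Summing Manhattan distances along each leg and taking the cheapest ordering (P → Q → L → D) gives a lower bound of 1 + 2 + 4 = 7 moves.
A route of 7 moves achieves this: P → L → M → Q → R → N → J → D.
Since 7 matches the lower bound, it is optimal.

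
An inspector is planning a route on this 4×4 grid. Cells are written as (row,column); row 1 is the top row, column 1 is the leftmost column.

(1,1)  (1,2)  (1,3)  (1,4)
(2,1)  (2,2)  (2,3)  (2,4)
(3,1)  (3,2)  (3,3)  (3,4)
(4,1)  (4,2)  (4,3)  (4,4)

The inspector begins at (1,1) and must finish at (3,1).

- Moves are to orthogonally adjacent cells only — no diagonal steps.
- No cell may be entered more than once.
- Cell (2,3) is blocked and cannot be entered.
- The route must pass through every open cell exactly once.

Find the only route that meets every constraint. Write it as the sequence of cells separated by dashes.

Need to visit all 15 open cells exactly once, starting at (1,1) and ending at (3,1).
Route from (1,1): down to (2,1), right to (2,2), up to (1,2), 2× right (reaching (1,4)), 3× down (reaching (4,4)), left to (4,3), up to (3,3), left to (3,2), down to (4,2), left to (4,1), up to (3,1) — 14 moves in all.
Check: all 15 open cells covered.

(1,1) - (2,1) - (2,2) - (1,2) - (1,3) - (1,4) - (2,4) - (3,4) - (4,4) - (4,3) - (3,3) - (3,2) - (4,2) - (4,1) - (3,1)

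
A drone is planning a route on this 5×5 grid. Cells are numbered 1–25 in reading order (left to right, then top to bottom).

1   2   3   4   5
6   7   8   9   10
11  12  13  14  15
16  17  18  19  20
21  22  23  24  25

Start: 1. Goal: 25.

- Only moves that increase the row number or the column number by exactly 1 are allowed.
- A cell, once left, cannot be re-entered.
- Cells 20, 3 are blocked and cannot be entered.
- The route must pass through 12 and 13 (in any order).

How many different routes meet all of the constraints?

9

A right/down-only route from 1 to 25 makes exactly 4 down-moves and 4 right-moves in some order.
With no other constraints that would be C(8,4) = 70 routes.
A monotone route can only reach the required cells in the order 12, 13, so split there and multiply the segment counts (each segment already excludes blocked cells): 1→12: 3; 12→13: 1; 13→25: 3; product = 9.
That gives 9 routes.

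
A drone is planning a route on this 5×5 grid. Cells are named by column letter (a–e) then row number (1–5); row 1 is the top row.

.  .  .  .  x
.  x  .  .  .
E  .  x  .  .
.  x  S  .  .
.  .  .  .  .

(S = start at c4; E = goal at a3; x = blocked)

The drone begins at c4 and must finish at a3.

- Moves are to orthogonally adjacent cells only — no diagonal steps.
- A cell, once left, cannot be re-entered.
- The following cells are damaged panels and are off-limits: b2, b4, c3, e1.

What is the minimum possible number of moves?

The Manhattan distance from c4 to a3 is |4−3| + |3−1| = 3, so at least 3 moves are needed.
That bound ignores the blocked cells. Measuring each leg by the fewest moves that actually steer around them (c4→a3: 5) raises the lower bound to 5.
A route of 5 moves exists: c4 → c5 → b5 → a5 → a4 → a3.
Since 5 matches that lower bound, it is optimal.

5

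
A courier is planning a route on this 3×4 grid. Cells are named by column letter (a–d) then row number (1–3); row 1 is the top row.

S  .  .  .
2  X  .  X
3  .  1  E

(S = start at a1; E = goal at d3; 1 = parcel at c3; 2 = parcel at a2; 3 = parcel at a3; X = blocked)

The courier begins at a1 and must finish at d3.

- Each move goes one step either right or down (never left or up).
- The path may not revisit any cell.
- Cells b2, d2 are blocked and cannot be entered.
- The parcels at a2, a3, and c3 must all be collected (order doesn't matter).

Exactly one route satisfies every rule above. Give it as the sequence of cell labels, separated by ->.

Moves only go right or down, so the column and row indices never decrease.
Route from a1: down 2 to a3, right 3 to d3 — 5 moves in all.
Check: all required cells visited.

a1 -> a2 -> a3 -> b3 -> c3 -> d3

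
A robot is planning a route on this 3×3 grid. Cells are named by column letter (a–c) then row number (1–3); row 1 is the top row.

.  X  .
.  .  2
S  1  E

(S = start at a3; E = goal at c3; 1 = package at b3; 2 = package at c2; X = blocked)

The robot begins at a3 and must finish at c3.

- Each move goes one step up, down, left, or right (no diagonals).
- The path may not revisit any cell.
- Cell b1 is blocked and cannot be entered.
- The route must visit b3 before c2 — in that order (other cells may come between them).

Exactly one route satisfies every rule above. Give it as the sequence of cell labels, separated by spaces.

The waypoints must appear in the order b3, c2, with no cell reused.
Route from a3: right 1 to b3, up 1 to b2, right 1 to c2, down 1 to c3 — 4 moves in all.
Check: order respected (1 at step 1, 2 at step 3).

a3 b3 b2 c2 c3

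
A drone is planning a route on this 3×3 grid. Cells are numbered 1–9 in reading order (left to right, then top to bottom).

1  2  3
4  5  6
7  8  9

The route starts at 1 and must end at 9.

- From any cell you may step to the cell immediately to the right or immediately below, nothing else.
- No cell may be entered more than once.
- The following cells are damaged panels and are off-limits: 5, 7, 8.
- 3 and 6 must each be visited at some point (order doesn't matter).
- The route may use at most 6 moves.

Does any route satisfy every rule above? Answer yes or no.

One route that works: 1 → 2 → 3 → 6 → 9.

yes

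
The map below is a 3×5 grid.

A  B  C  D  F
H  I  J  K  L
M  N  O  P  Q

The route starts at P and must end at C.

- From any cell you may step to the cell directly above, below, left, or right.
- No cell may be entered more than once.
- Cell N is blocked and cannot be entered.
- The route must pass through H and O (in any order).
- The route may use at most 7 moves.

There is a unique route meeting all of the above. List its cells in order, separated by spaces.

P O J I H A B C

The budget equals the shortest possible length, so every move has to be on a shortest route through the required cells.
Route from P: left 1 to O, up 1 to J, left 2 to H, up 1 to A, right 2 to C — 7 moves in all.
Check: all required cells visited; 7 ≤ 7 moves.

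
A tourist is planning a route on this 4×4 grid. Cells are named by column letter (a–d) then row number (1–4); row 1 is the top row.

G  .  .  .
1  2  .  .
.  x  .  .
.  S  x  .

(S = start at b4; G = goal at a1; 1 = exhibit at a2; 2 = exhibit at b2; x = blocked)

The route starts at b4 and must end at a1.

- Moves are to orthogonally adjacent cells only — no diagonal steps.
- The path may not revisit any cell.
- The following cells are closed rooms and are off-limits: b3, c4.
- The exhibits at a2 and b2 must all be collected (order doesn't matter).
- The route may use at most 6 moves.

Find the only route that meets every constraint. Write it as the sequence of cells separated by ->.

The budget equals the shortest possible length, so every move has to be on a shortest route through the required cells.
Route from b4: left 1 to a4, up 2 to a2, right 1 to b2, up 1 to b1, left 1 to a1 — 6 moves in all.
Check: all required cells visited; 6 ≤ 6 moves.

b4 -> a4 -> a3 -> a2 -> b2 -> b1 -> a1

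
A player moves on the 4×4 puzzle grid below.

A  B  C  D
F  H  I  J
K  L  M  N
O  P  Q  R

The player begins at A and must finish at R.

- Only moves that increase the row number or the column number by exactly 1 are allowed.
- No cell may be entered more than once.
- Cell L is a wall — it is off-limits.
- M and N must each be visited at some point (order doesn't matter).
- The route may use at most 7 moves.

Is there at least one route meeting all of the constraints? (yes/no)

One route that works: A → F → H → I → M → N → R.

yes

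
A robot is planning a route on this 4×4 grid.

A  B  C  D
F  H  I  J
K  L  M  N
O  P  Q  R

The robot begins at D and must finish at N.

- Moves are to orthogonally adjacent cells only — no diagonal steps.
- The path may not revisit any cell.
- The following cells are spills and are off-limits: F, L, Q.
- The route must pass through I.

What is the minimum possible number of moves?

Any route passes through I somewhere between D and N. Summing Manhattan distances along the two legs (D → I → N) gives a lower bound of 2 + 2 = 4 moves.
A route of 4 moves achieves this: D → J → I → M → N.
Since 4 matches the lower bound, it is optimal.

4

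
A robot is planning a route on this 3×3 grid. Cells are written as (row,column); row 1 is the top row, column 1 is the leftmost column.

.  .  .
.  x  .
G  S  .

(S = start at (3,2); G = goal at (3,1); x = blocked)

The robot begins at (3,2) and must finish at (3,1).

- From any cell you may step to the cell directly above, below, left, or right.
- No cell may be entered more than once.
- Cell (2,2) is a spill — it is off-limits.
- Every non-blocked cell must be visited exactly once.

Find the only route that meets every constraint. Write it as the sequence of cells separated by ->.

(3,2) -> (3,3) -> (2,3) -> (1,3) -> (1,2) -> (1,1) -> (2,1) -> (3,1)

Need to visit all 8 open cells exactly once, starting at (3,2) and ending at (3,1).
Cell (1,1) has only two open neighbours ((2,1) and (1,2)), so the path must pass straight through it: one of those is the cell it's entered from and the other is where it exits.
Route from (3,2): right 1 to (3,3), up 2 to (1,3), left 2 to (1,1), down 2 to (3,1) — 7 moves in all.
Check: all 8 open cells covered.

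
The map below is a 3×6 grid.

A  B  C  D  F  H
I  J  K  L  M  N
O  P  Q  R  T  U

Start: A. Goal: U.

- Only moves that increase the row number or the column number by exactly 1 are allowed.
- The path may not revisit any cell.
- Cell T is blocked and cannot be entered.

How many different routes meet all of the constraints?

6

A right/down-only route from A to U makes exactly 2 down-moves and 5 right-moves in some order.
With no other constraints that would be C(7,2) = 21 routes.
Subtract routes through each blocked cell (inclusion–exclusion for overlaps): − through T: 15 → 6.
That gives 6 routes.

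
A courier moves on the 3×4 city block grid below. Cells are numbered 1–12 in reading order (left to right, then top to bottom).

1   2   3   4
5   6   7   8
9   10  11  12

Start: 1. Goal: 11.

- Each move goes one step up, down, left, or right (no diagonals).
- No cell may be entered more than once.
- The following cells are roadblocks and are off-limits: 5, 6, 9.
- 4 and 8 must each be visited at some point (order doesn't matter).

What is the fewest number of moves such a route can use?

Any route passes through 4 and 8 in some order between 1 and 11. Summing Manhattan distances along each leg and taking the cheapest ordering (1 → 4 → 8 → 11) gives a lower bound of 3 + 1 + 2 = 6 moves.
A route of 6 moves achieves this: 1 → 2 → 3 → 4 → 8 → 12 → 11.
Since 6 matches the lower bound, it is optimal.

6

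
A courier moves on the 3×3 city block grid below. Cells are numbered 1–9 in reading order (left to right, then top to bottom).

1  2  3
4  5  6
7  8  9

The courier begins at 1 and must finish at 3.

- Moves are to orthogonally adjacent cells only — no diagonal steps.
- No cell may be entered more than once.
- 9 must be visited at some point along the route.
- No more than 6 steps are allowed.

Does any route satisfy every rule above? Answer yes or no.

yes

One route that works: 1 → 4 → 7 → 8 → 9 → 6 → 3.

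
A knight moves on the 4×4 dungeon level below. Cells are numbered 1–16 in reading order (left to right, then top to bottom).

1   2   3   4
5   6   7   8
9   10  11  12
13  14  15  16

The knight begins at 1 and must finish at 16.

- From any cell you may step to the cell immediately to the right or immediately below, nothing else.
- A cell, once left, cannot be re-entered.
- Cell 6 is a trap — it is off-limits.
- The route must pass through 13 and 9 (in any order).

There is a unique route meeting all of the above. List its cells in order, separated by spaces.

1 5 9 13 14 15 16

Moves only go right or down, so the column and row indices never decrease.
Route from 1: 3× down (reaching 13), 3× right (reaching 16) — 6 moves in all.
Check: all required cells visited.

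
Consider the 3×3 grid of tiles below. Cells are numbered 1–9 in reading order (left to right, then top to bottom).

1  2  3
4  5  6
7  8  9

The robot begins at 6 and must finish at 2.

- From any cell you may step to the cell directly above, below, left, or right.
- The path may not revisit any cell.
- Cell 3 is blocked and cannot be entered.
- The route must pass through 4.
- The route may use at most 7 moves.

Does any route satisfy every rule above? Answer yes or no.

yes

One route that works: 6 → 5 → 4 → 1 → 2.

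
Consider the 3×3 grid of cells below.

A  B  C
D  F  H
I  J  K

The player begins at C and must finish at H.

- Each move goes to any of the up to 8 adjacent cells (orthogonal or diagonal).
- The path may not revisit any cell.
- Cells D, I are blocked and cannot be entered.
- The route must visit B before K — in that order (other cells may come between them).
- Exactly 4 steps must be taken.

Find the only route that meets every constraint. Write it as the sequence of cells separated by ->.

The waypoints must appear in the order B, K, with no cell reused.
Route from C: left 1 to B, down 1 to F, down-right 1 to K, up 1 to H — 4 moves in all.
Check: order respected (B at step 1, K at step 3); 4 moves as required.

C -> B -> F -> K -> H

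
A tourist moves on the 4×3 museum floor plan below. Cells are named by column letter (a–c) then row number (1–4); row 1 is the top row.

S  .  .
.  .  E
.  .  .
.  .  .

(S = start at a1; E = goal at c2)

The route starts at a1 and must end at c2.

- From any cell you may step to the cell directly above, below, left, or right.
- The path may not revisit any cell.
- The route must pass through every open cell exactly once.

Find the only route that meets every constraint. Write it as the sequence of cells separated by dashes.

Need to visit all 12 open cells exactly once, starting at a1 and ending at c2.
Cell c4 has only two open neighbours (c3 and b4), so the path must pass straight through it: one of those is the cell it's entered from and the other is where it exits.
Route from a1: down 3 to a4, right 2 to c4, up 1 to c3, left 1 to b3, up 2 to b1, right 1 to c1, down 1 to c2 — 11 moves in all.
Check: all 12 open cells covered.

a1 - a2 - a3 - a4 - b4 - c4 - c3 - b3 - b2 - b1 - c1 - c2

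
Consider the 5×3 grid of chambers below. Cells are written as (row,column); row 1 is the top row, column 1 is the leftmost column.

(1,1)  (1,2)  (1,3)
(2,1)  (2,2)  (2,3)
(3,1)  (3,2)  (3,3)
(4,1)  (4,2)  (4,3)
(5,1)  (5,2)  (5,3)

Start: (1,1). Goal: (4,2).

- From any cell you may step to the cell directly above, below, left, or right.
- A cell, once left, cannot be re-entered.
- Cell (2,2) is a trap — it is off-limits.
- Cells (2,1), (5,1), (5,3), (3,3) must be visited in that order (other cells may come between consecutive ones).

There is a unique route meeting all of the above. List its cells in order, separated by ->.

(1,1) -> (2,1) -> (3,1) -> (4,1) -> (5,1) -> (5,2) -> (5,3) -> (4,3) -> (3,3) -> (3,2) -> (4,2)

The waypoints must appear in the order (2,1), (5,1), (5,3), (3,3), with no cell reused.
Route from (1,1): down 4 to (5,1), right 2 to (5,3), up 2 to (3,3), left 1 to (3,2), down 1 to (4,2) — 10 moves in all.
Check: order respected ((2,1) at step 1, (5,1) at step 4, (5,3) at step 6, (3,3) at step 8).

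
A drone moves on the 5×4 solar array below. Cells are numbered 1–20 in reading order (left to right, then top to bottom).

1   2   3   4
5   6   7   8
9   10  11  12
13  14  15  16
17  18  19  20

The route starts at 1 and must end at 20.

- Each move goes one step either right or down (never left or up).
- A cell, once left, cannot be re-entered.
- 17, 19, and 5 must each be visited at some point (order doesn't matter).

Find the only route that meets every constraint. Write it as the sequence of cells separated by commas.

1, 5, 9, 13, 17, 18, 19, 20

Moves only go right or down, so the column and row indices never decrease.
Route from 1: down 4 to 17, right 3 to 20 — 7 moves in all.
Check: all required cells visited.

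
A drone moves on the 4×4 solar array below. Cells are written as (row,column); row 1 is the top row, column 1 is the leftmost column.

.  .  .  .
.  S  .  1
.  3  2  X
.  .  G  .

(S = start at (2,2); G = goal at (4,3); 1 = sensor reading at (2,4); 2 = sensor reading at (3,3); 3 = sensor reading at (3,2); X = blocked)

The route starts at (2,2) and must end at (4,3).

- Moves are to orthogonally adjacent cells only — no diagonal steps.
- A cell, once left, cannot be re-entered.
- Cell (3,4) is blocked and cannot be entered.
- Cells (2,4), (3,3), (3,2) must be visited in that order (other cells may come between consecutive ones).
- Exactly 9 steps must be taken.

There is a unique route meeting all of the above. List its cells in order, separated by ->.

(2,2) -> (1,2) -> (1,3) -> (1,4) -> (2,4) -> (2,3) -> (3,3) -> (3,2) -> (4,2) -> (4,3)

The waypoints must appear in the order (2,4), (3,3), (3,2), with no cell reused.
Route from (2,2): up 1 to (1,2), right 2 to (1,4), down 1 to (2,4), left 1 to (2,3), down 1 to (3,3), left 1 to (3,2), down 1 to (4,2), right 1 to (4,3) — 9 moves in all.
Check: order respected (1 at step 4, 2 at step 6, 3 at step 7); 9 moves as required.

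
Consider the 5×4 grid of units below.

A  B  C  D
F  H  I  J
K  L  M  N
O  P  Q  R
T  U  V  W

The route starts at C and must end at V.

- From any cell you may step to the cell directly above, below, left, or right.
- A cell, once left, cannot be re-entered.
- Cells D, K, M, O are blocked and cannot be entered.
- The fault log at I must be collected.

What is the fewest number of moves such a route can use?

6

Any route passes through I somewhere between C and V. Summing Manhattan distances along the two legs (C → I → V) gives a lower bound of 1 + 3 = 4 moves.
That bound ignores the blocked cells. Measuring each leg by the fewest moves that actually steer around them (C→I: 1; I→V: 5) raises the lower bound to 6.
A route of 6 moves exists: C → I → H → L → P → U → V.
Since 6 matches that lower bound, it is optimal.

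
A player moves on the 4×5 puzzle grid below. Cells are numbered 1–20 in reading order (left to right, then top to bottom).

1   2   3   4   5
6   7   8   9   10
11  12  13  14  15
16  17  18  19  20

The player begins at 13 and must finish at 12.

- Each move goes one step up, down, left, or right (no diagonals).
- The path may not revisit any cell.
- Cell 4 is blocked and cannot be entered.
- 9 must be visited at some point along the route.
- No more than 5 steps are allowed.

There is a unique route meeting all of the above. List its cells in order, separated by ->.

The 5-move cap with required stops at 9 leaves no slack for detours.
Route from 13: right 1 to 14, up 1 to 9, left 2 to 7, down 1 to 12 — 5 moves in all.
Check: all required cells visited; 5 ≤ 5 moves.

13 -> 14 -> 9 -> 8 -> 7 -> 12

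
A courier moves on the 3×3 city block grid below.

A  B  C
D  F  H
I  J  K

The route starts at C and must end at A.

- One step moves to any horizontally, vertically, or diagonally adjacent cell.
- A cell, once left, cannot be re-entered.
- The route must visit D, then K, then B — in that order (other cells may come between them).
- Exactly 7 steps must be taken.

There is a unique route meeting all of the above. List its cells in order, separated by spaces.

The waypoints must appear in the order D, K, B, with no cell reused.
Route from C: down-left 1 to F, left 1 to D, down-right 1 to J, right 1 to K, up 1 to H, up-left 1 to B, left 1 to A — 7 moves in all.
Check: order respected (D at step 2, K at step 4, B at step 6); 7 moves as required.

C F D J K H B A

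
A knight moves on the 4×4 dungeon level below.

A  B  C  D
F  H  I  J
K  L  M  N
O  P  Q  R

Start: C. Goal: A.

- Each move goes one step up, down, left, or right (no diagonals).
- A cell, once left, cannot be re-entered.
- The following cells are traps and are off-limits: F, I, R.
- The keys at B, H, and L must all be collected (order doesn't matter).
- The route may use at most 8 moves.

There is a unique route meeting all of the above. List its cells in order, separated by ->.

C -> D -> J -> N -> M -> L -> H -> B -> A

The 8-move cap with required stops at B, H, L leaves no slack for detours.
Route from C: right to D, 2× down (reaching N), 2× left (reaching L), 2× up (reaching B), left to A — 8 moves in all.
Check: all required cells visited; 8 ≤ 8 moves.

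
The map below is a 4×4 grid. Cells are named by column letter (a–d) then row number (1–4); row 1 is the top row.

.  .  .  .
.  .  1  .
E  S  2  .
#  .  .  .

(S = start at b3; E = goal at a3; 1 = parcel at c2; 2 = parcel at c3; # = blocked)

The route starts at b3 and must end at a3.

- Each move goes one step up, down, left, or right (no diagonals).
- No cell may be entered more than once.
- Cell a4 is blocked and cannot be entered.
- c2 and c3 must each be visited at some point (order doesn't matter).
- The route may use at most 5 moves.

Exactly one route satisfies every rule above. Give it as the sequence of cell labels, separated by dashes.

The budget equals the shortest possible length, so every move has to be on a shortest route through the required cells.
Route from b3: right to c3, up to c2, 2× left (reaching a2), down to a3 — 5 moves in all.
Check: all required cells visited; 5 ≤ 5 moves.

b3 - c3 - c2 - b2 - a2 - a3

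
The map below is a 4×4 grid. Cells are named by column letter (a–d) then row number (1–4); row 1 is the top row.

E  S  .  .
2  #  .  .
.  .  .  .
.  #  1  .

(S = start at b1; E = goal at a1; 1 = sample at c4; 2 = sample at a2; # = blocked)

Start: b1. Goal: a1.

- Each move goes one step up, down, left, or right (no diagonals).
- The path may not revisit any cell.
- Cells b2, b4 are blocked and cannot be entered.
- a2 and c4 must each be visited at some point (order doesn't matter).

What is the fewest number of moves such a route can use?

11

Any route passes through a2 and c4 in some order between b1 and a1. Summing Manhattan distances along each leg and taking the cheapest ordering (b1 → c4 → a2 → a1) gives a lower bound of 4 + 4 + 1 = 9 moves.
The shortest route satisfying every rule uses 11 moves: b1 → c1 → c2 → d2 → d3 → d4 → c4 → c3 → b3 → a3 → a2 → a1.
The no-revisit rule (legs can't share cells) pushes the minimum above the 9-move bound; an exhaustive check rules out every length from 9 to 10, leaving 11 as the minimum.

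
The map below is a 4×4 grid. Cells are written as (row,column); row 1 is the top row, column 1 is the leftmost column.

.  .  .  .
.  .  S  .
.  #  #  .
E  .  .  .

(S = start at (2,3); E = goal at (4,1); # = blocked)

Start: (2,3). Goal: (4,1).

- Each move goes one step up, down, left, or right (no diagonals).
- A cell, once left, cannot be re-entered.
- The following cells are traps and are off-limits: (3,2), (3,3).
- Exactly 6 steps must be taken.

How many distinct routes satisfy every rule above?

Need simple routes of exactly 6 moves from (2,3) to (4,1) (Manhattan distance 4, so 1 moves are spent on a detour and 1 undoing it).
Enumerating: (2,3) (1,3) (1,2) (2,2) (2,1) (3,1) (4,1) | (2,3) (1,3) (1,2) (1,1) (2,1) (3,1) (4,1) | (2,3) (2,2) (1,2) (1,1) (2,1) (3,1) (4,1) | (2,3) (2,4) (3,4) (4,4) (4,3) (4,2) (4,1).
That gives 4 routes.

4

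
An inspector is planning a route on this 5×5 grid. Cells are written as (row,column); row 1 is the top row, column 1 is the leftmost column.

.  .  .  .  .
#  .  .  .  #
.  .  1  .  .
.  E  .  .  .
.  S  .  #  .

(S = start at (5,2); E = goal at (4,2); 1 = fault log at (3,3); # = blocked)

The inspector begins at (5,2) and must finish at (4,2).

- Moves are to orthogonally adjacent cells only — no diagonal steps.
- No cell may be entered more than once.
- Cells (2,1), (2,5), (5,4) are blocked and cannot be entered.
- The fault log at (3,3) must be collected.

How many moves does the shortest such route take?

Any route passes through (3,3) somewhere between (5,2) and (4,2). Summing Manhattan distances along the two legs ((5,2) → (3,3) → (4,2)) gives a lower bound of 3 + 2 = 5 moves.
A route of 5 moves achieves this: (5,2) → (5,3) → (4,3) → (3,3) → (3,2) → (4,2).
Since 5 matches the lower bound, it is optimal.

5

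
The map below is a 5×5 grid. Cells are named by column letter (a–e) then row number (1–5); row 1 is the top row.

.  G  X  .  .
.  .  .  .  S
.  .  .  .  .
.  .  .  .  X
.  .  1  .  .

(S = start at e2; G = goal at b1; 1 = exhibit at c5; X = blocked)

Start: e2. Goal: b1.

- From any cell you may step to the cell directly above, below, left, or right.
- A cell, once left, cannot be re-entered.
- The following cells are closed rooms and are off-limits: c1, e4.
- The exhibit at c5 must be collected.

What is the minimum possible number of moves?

10

Any route passes through c5 somewhere between e2 and b1. Summing Manhattan distances along the two legs (e2 → c5 → b1) gives a lower bound of 5 + 5 = 10 moves.
A route of 10 moves achieves this: e2 → e3 → d3 → d4 → d5 → c5 → c4 → c3 → c2 → b2 → b1.
Since 10 matches the lower bound, it is optimal.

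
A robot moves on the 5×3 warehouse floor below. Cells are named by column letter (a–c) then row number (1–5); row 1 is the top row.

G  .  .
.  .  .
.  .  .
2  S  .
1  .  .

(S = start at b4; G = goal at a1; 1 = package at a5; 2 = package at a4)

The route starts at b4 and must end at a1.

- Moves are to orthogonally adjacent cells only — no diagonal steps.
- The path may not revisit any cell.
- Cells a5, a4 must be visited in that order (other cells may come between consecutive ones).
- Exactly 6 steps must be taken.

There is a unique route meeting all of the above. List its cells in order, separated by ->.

The waypoints must appear in the order a5, a4, with no cell reused.
Route from b4: down 1 to b5, left 1 to a5, up 4 to a1 — 6 moves in all.
Check: order respected (1 at step 2, 2 at step 3); 6 moves as required.

b4 -> b5 -> a5 -> a4 -> a3 -> a2 -> a1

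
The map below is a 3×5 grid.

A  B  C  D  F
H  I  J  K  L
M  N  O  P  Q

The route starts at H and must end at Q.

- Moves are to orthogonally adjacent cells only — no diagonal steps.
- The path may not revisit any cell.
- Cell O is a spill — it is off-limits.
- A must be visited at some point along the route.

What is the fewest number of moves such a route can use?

Any route passes through A somewhere between H and Q. Summing Manhattan distances along the two legs (H → A → Q) gives a lower bound of 1 + 6 = 7 moves.
A route of 7 moves achieves this: H → A → B → I → J → K → P → Q.
Since 7 matches the lower bound, it is optimal.

7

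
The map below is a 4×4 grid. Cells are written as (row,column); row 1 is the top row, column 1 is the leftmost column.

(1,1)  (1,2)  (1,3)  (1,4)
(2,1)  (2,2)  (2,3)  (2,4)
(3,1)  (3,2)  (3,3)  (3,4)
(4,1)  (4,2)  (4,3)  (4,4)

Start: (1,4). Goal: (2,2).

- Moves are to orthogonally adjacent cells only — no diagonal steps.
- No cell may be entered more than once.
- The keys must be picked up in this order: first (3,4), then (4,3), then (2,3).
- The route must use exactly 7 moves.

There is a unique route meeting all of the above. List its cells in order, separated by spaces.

(1,4) (2,4) (3,4) (4,4) (4,3) (3,3) (2,3) (2,2)

The waypoints must appear in the order (3,4), (4,3), (2,3), with no cell reused.
Route from (1,4): down 3 to (4,4), left 1 to (4,3), up 2 to (2,3), left 1 to (2,2) — 7 moves in all.
Check: order respected ((3,4) at step 2, (4,3) at step 4, (2,3) at step 6); 7 moves as required.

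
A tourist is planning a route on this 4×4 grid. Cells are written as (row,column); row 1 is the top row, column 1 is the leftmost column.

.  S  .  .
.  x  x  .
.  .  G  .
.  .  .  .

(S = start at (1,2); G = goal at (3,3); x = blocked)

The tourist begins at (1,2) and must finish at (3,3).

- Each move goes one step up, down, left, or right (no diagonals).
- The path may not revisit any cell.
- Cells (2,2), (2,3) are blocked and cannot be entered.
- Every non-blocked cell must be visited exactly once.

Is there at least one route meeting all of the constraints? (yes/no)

no

Exhausting the options from (1,2), every branch either dead-ends against blocked cells, would have to re-enter a cell already used, or reaches the goal with a constraint still unmet.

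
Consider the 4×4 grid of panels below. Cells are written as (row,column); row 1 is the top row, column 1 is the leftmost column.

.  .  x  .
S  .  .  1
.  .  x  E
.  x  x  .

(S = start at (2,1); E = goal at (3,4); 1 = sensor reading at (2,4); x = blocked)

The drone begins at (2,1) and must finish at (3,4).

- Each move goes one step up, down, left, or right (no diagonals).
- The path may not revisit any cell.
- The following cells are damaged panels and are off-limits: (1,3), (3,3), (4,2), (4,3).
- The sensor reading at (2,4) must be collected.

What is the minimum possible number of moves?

4

Any route passes through (2,4) somewhere between (2,1) and (3,4). Summing Manhattan distances along the two legs ((2,1) → (2,4) → (3,4)) gives a lower bound of 3 + 1 = 4 moves.
A route of 4 moves achieves this: (2,1) → (2,2) → (2,3) → (2,4) → (3,4).
Since 4 matches the lower bound, it is optimal.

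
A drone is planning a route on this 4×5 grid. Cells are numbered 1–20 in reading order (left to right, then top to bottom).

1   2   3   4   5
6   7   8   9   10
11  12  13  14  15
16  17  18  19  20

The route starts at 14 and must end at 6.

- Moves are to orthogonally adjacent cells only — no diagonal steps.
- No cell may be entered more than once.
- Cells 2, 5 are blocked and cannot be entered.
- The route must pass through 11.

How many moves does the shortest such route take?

Any route passes through 11 somewhere between 14 and 6. Summing Manhattan distances along the two legs (14 → 11 → 6) gives a lower bound of 3 + 1 = 4 moves.
A route of 4 moves achieves this: 14 → 13 → 12 → 11 → 6.
Since 4 matches the lower bound, it is optimal.

4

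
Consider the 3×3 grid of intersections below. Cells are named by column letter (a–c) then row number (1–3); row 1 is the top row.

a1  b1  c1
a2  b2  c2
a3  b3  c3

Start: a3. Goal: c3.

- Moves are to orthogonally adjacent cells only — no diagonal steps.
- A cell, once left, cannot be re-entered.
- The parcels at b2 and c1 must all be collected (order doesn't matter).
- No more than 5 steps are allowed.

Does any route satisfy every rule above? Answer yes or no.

Even ignoring the no-revisit rule, getting from a3 to c3, taking the cheapest ordering a3 → b2 → c1 → c3 needs at least 2 + 2 + 2 = 6 moves (Manhattan distance per leg), which exceeds the 5-move limit.

no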